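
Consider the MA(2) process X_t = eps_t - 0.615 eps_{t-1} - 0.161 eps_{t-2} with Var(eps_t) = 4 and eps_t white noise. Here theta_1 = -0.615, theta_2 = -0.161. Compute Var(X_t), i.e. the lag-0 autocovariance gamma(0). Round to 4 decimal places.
\gamma(0) = 5.6166

For an MA(q) process X_t = eps_t + sum_i theta_i eps_{t-i} with
Var(eps_t) = sigma^2, the variance is
  gamma(0) = sigma^2 * (1 + sum_i theta_i^2).
  sum_i theta_i^2 = (-0.615)^2 + (-0.161)^2 = 0.378225 + 0.025921 = 0.404146.
  gamma(0) = 4 * (1 + 0.404146) = 4 * 1.404146 = 5.616584, which rounds to 5.6166.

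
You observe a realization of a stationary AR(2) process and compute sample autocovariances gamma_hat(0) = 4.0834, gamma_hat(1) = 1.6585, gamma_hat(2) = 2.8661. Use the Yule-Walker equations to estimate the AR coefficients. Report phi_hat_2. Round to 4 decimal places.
\hat\phi_{2} = 0.6430

The Yule-Walker equations for an AR(p) process read, in matrix form,
  Gamma_p phi = r_p,   with   (Gamma_p)_{ij} = gamma(|i - j|),
                       (r_p)_i = gamma(i),   i,j = 1..p.
Substitute the sample gammas (Toeplitz matrix and right-hand side of size 2):
  Gamma_p = [[4.0834, 1.6585], [1.6585, 4.0834]]
  r_p     = [1.6585, 2.8661]
Written out:
  4.0834 phi_1 + 1.6585 phi_2 = 1.6585
  1.6585 phi_1 + 4.0834 phi_2 = 2.8661
Solve by Cramer's rule:
  det = gamma(0)^2 - gamma(1)^2 = (4.0834)^2 - (1.6585)^2 = 16.67415556 - 2.75062225 = 13.92353331
  phi_hat_1 = [gamma(1) gamma(0) - gamma(1) gamma(2)] / det = [(1.6585)(4.0834) - (1.6585)(2.8661)] / 13.92353331 = 2.01889205 / 13.92353331 = 0.145
  phi_hat_2 = [gamma(0) gamma(2) - gamma(1)^2] / det = [(4.0834)(2.8661) - (1.6585)^2] / 13.92353331 = 8.95281049 / 13.92353331 = 0.643
So phi_hat = [0.1450, 0.6430].
Therefore phi_hat_2 = 0.6430.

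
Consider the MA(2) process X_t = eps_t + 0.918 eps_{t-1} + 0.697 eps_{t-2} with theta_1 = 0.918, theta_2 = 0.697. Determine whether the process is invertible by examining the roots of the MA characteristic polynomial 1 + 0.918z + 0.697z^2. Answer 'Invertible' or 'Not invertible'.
\text{Invertible}

The MA(q) characteristic polynomial is P(z) = 1 + 0.918z + 0.697z^2.
Invertibility requires all roots to lie outside the unit circle, i.e. |z| > 1 for every root.
Set 1 + (0.918) z + (0.697) z^2 = 0, i.e. a z^2 + b z + c = 0 with a = 0.697, b = 0.918, c = 1.
Discriminant D = b^2 - 4ac = (0.918)^2 - 4*(0.697)*1 = 0.842724 - (2.788) = -1.945276.
D < 0, so the roots are the complex-conjugate pair z = (-b +/- i sqrt(-D)) / (2a) = -0.6585 +/- 1.0005i.
For a conjugate pair |z|^2 = z * conj(z) = (product of roots) = c/a = 1/(0.697) = 1.43472, so |z| = sqrt(1.43472) = 1.1978 for both roots.
Moduli of all roots: 1.1978, 1.1978.
All moduli strictly greater than 1? Yes.
Verdict: Invertible.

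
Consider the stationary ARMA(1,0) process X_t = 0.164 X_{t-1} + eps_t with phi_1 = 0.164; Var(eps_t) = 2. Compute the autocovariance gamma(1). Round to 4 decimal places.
\gamma(1) = 0.3371

Multiply the model equation by X_{t-k} and take expectations. With theta_0 = psi_0 = 1 and psi_j the MA(infinity) weights, this gives
  gamma(k) - sum_i phi_i gamma(k-i) = c_k,
  c_k = sigma^2 * sum_{j=k..q} theta_j psi_{j-k}   (c_k = 0 for k > q),
using gamma(-m) = gamma(m).
Pure AR (q = 0): c_0 = sigma^2 = 2, c_k = 0 for k >= 1.
Equations for k = 0 and k = 1 (AR order 1):
  gamma(0) = phi_1 gamma(1) + c_0
  gamma(1) = phi_1 gamma(0) + c_1
Substituting the second into the first: gamma(0) (1 - phi_1^2) = c_0 + phi_1 c_1, so
  gamma(0) = c_0 / (1 - phi_1^2) = 2 / (1 - (0.164)^2) = 2 / 0.973104 = 2.055279.
  gamma(1) = phi_1 gamma(0) = (0.164)(2.055279) = 0.337066.
Therefore gamma(1) = 0.3371 (to 4 decimal places).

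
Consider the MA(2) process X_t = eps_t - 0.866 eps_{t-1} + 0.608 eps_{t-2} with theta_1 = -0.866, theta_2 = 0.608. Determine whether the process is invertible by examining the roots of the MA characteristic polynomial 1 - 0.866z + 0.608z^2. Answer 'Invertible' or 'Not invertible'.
\text{Invertible}

The MA(q) characteristic polynomial is P(z) = 1 - 0.866z + 0.608z^2.
Invertibility requires all roots to lie outside the unit circle, i.e. |z| > 1 for every root.
Set 1 + (-0.866) z + (0.608) z^2 = 0, i.e. a z^2 + b z + c = 0 with a = 0.608, b = -0.866, c = 1.
Discriminant D = b^2 - 4ac = (-0.866)^2 - 4*(0.608)*1 = 0.749956 - (2.432) = -1.682044.
D < 0, so the roots are the complex-conjugate pair z = (-b +/- i sqrt(-D)) / (2a) = 0.7122 +/- 1.0666i.
For a conjugate pair |z|^2 = z * conj(z) = (product of roots) = c/a = 1/(0.608) = 1.644737, so |z| = sqrt(1.644737) = 1.2825 for both roots.
Moduli of all roots: 1.2825, 1.2825.
All moduli strictly greater than 1? Yes.
Verdict: Invertible.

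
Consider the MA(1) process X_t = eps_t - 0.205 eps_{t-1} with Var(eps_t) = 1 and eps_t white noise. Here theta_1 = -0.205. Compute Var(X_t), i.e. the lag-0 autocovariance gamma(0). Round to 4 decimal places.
\gamma(0) = 1.0420

For an MA(q) process X_t = eps_t + sum_i theta_i eps_{t-i} with
Var(eps_t) = sigma^2, the variance is
  gamma(0) = sigma^2 * (1 + sum_i theta_i^2).
  sum_i theta_i^2 = (-0.205)^2 = 0.042025.
  gamma(0) = 1 * (1 + 0.042025) = 1 * 1.042025 = 1.042025, which rounds to 1.0420.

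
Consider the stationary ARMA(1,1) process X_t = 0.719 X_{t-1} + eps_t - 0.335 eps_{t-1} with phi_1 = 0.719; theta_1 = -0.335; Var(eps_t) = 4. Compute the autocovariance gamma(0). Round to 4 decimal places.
\gamma(0) = 5.2211

Multiply the model equation by X_{t-k} and take expectations. With theta_0 = psi_0 = 1 and psi_j the MA(infinity) weights, this gives
  gamma(k) - sum_i phi_i gamma(k-i) = c_k,
  c_k = sigma^2 * sum_{j=k..q} theta_j psi_{j-k}   (c_k = 0 for k > q),
using gamma(-m) = gamma(m).
psi-weights needed (psi_j = theta_j + sum_i phi_i psi_{j-i}):
  psi_1 = theta_1 + phi_1 = -0.335 + (0.719) = 0.384
Right-hand sides:
  c_0 = sigma^2 (1 + theta_1 psi_1) = 4 * (1 + (-0.335)(0.384)) = 4 * 0.87136 = 3.48544
  c_1 = sigma^2 theta_1 = 4 * (-0.335) = -1.34
  c_2 = 0
Equations for k = 0 and k = 1 (AR order 1):
  gamma(0) = phi_1 gamma(1) + c_0
  gamma(1) = phi_1 gamma(0) + c_1
Substituting the second into the first: gamma(0) (1 - phi_1^2) = c_0 + phi_1 c_1, so
  gamma(0) = (c_0 + phi_1 c_1) / (1 - phi_1^2) = (3.48544 + (0.719)(-1.34)) / (1 - (0.719)^2) = 2.52198 / 0.483039 = 5.221069.
Therefore gamma(0) = 5.2211 (to 4 decimal places).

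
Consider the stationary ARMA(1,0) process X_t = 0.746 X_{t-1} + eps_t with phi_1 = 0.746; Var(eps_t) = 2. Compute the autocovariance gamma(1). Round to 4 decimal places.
\gamma(1) = 3.3643

Multiply the model equation by X_{t-k} and take expectations. With theta_0 = psi_0 = 1 and psi_j the MA(infinity) weights, this gives
  gamma(k) - sum_i phi_i gamma(k-i) = c_k,
  c_k = sigma^2 * sum_{j=k..q} theta_j psi_{j-k}   (c_k = 0 for k > q),
using gamma(-m) = gamma(m).
Pure AR (q = 0): c_0 = sigma^2 = 2, c_k = 0 for k >= 1.
Equations for k = 0 and k = 1 (AR order 1):
  gamma(0) = phi_1 gamma(1) + c_0
  gamma(1) = phi_1 gamma(0) + c_1
Substituting the second into the first: gamma(0) (1 - phi_1^2) = c_0 + phi_1 c_1, so
  gamma(0) = c_0 / (1 - phi_1^2) = 2 / (1 - (0.746)^2) = 2 / 0.443484 = 4.509746.
  gamma(1) = phi_1 gamma(0) = (0.746)(4.509746) = 3.36427.
Therefore gamma(1) = 3.3643 (to 4 decimal places).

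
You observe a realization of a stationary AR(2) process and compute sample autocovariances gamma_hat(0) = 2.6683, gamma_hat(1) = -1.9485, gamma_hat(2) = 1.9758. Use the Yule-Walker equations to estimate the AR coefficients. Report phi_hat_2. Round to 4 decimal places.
\hat\phi_{2} = 0.4440

The Yule-Walker equations for an AR(p) process read, in matrix form,
  Gamma_p phi = r_p,   with   (Gamma_p)_{ij} = gamma(|i - j|),
                       (r_p)_i = gamma(i),   i,j = 1..p.
Substitute the sample gammas (Toeplitz matrix and right-hand side of size 2):
  Gamma_p = [[2.6683, -1.9485], [-1.9485, 2.6683]]
  r_p     = [-1.9485, 1.9758]
Written out:
  2.6683 phi_1 - 1.9485 phi_2 = -1.9485
  -1.9485 phi_1 + 2.6683 phi_2 = 1.9758
Solve by Cramer's rule:
  det = gamma(0)^2 - gamma(1)^2 = (2.6683)^2 - (-1.9485)^2 = 7.11982489 - 3.79665225 = 3.32317264
  phi_hat_1 = [gamma(1) gamma(0) - gamma(1) gamma(2)] / det = [(-1.9485)(2.6683) - (-1.9485)(1.9758)] / 3.32317264 = -1.34933625 / 3.32317264 = -0.406
  phi_hat_2 = [gamma(0) gamma(2) - gamma(1)^2] / det = [(2.6683)(1.9758) - (-1.9485)^2] / 3.32317264 = 1.47537489 / 3.32317264 = 0.444
So phi_hat = [-0.4060, 0.4440].
Therefore phi_hat_2 = 0.4440.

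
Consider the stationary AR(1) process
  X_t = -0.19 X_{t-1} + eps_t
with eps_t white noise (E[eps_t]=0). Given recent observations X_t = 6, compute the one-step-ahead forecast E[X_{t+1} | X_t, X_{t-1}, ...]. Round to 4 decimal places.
E[X_{t+1} \mid \mathcal F_t] = -1.1400

For an AR(p) model X_t = c + sum_i phi_i X_{t-i} + eps_t, the
one-step-ahead conditional mean is
  E[X_{t+1} | X_t, ...] = c + sum_i phi_i X_{t+1-i}.
Substitute known values:
  E[X_{t+1} | ...] = (-0.19) * (6)
                   = -1.1400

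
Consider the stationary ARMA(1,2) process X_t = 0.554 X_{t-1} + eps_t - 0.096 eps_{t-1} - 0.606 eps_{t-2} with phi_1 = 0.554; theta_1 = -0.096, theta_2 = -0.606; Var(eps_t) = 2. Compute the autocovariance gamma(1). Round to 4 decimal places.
\gamma(1) = 0.7917

Multiply the model equation by X_{t-k} and take expectations. With theta_0 = psi_0 = 1 and psi_j the MA(infinity) weights, this gives
  gamma(k) - sum_i phi_i gamma(k-i) = c_k,
  c_k = sigma^2 * sum_{j=k..q} theta_j psi_{j-k}   (c_k = 0 for k > q),
using gamma(-m) = gamma(m).
psi-weights needed (psi_j = theta_j + sum_i phi_i psi_{j-i}):
  psi_1 = theta_1 + phi_1 = -0.096 + (0.554) = 0.458
  psi_2 = theta_2 + phi_1 psi_1 = -0.606 + (0.554)(0.458) = -0.352268
Right-hand sides:
  c_0 = sigma^2 (1 + theta_1 psi_1 + theta_2 psi_2) = 2 * (1 + (-0.096)(0.458) + (-0.606)(-0.352268)) = 2 * 1.169506 = 2.339013
  c_1 = sigma^2 (theta_1 + theta_2 psi_1) = 2 * (-0.096 + (-0.606)(0.458)) = -0.747096
  c_2 = sigma^2 theta_2 = 2 * (-0.606) = -1.212
Equations for k = 0 and k = 1 (AR order 1):
  gamma(0) = phi_1 gamma(1) + c_0
  gamma(1) = phi_1 gamma(0) + c_1
Substituting the second into the first: gamma(0) (1 - phi_1^2) = c_0 + phi_1 c_1, so
  gamma(0) = (c_0 + phi_1 c_1) / (1 - phi_1^2) = (2.339013 + (0.554)(-0.747096)) / (1 - (0.554)^2) = 1.925122 / 0.693084 = 2.777617.
  gamma(1) = phi_1 gamma(0) + c_1 = (0.554)(2.777617) + (-0.747096) = 0.791704.
Therefore gamma(1) = 0.7917 (to 4 decimal places).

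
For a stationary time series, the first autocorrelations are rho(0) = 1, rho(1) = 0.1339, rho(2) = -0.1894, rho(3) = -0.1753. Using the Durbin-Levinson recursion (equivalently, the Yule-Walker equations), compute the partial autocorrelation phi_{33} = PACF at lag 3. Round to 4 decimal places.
\phi_{33} = -0.1240

The PACF at lag k is phi_{kk}, the last component of the solution
to the Yule-Walker system G_k phi = r_k where
  (G_k)_{ij} = rho(|i - j|), (r_k)_i = rho(i), i,j = 1..k.
Equivalently, Durbin-Levinson gives phi_{kk} iteratively:
  phi_{11} = rho(1)
  phi_{kk} = [rho(k) - sum_{j=1..k-1} phi_{k-1,j} rho(k-j)]
            / [1 - sum_{j=1..k-1} phi_{k-1,j} rho(j)],
  phi_{k,j} = phi_{k-1,j} - phi_{kk} phi_{k-1,k-j},  j = 1..k-1.
Step k = 1:
  phi_11 = rho(1) = 0.1339.
Step k = 2:
  phi_22 = [rho(2) - phi_11 rho(1)] / [1 - phi_11 rho(1)] = [-0.1894 - (0.1339)(0.1339)] / [1 - (0.1339)(0.1339)]
         = -0.20732921 / 0.98207079 = -0.211114.
  Update: phi_21 = phi_11 - phi_22 phi_11 = 0.1339 - (-0.211114)(0.1339) = 0.162168.
Step k = 3:
  phi_33 = [rho(3) - phi_21 rho(2) - phi_22 rho(1)] / [1 - phi_21 rho(1) - phi_22 rho(2)]
    numerator   = -0.1753 - (0.162168)(-0.1894) - (-0.211114)(0.1339) = -0.11631713
    denominator = 1 - (0.162168)(0.1339) - (-0.211114)(-0.1894) = 0.93830062
  phi_33 = -0.11631713 / 0.93830062 = -0.124.
Therefore phi_{33} = -0.1240.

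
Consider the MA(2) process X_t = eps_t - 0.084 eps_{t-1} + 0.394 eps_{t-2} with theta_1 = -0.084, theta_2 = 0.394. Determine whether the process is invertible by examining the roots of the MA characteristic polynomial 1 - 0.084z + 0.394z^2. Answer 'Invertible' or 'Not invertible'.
\text{Invertible}

The MA(q) characteristic polynomial is P(z) = 1 - 0.084z + 0.394z^2.
Invertibility requires all roots to lie outside the unit circle, i.e. |z| > 1 for every root.
Set 1 + (-0.084) z + (0.394) z^2 = 0, i.e. a z^2 + b z + c = 0 with a = 0.394, b = -0.084, c = 1.
Discriminant D = b^2 - 4ac = (-0.084)^2 - 4*(0.394)*1 = 0.007056 - (1.576) = -1.568944.
D < 0, so the roots are the complex-conjugate pair z = (-b +/- i sqrt(-D)) / (2a) = 0.1066 +/- 1.5896i.
For a conjugate pair |z|^2 = z * conj(z) = (product of roots) = c/a = 1/(0.394) = 2.538071, so |z| = sqrt(2.538071) = 1.5931 for both roots.
Moduli of all roots: 1.5931, 1.5931.
All moduli strictly greater than 1? Yes.
Verdict: Invertible.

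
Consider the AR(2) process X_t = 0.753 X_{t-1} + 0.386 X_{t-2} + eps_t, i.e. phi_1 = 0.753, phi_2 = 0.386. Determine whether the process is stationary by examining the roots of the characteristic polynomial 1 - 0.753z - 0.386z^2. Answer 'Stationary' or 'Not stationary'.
\text{Not stationary}

The AR(p) characteristic polynomial is P(z) = 1 - 0.753z - 0.386z^2.
Stationarity requires all roots to lie outside the unit circle, i.e. |z| > 1 for every root.
Set 1 + (-0.753) z + (-0.386) z^2 = 0, i.e. a z^2 + b z + c = 0 with a = -0.386, b = -0.753, c = 1.
Discriminant D = b^2 - 4ac = (-0.753)^2 - 4*(-0.386)*1 = 0.567009 - (-1.544) = 2.111009.
D >= 0, so the roots are real: z = (-b +/- sqrt(D)) / (2a) = (0.753 +/- 1.452931) / (-0.772).
  z_1 = (0.753 + 1.452931) / (-0.772) = -2.8574,   |z_1| = 2.8574.
  z_2 = (0.753 - 1.452931) / (-0.772) = 0.9066,   |z_2| = 0.9066.
Moduli of all roots: 2.8574, 0.9066.
All moduli strictly greater than 1? No.
Verdict: Not stationary.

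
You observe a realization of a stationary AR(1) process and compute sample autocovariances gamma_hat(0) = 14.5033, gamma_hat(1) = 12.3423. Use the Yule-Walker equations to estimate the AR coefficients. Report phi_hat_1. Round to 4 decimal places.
\hat\phi_{1} = 0.8510

The Yule-Walker equations for an AR(p) process read, in matrix form,
  Gamma_p phi = r_p,   with   (Gamma_p)_{ij} = gamma(|i - j|),
                       (r_p)_i = gamma(i),   i,j = 1..p.
Substitute the sample gammas (Toeplitz matrix and right-hand side of size 1):
  Gamma_p = [[14.5033]]
  r_p     = [12.3423]
With p = 1 this is the single equation gamma(0) phi_1 = gamma(1):
  phi_hat_1 = gamma(1) / gamma(0) = 12.3423 / 14.5033 = 0.8510.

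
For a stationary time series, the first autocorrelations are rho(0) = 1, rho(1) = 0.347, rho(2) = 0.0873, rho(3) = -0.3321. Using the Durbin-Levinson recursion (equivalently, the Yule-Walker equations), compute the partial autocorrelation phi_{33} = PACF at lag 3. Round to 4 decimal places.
\phi_{33} = -0.3990

The PACF at lag k is phi_{kk}, the last component of the solution
to the Yule-Walker system G_k phi = r_k where
  (G_k)_{ij} = rho(|i - j|), (r_k)_i = rho(i), i,j = 1..k.
Equivalently, Durbin-Levinson gives phi_{kk} iteratively:
  phi_{11} = rho(1)
  phi_{kk} = [rho(k) - sum_{j=1..k-1} phi_{k-1,j} rho(k-j)]
            / [1 - sum_{j=1..k-1} phi_{k-1,j} rho(j)],
  phi_{k,j} = phi_{k-1,j} - phi_{kk} phi_{k-1,k-j},  j = 1..k-1.
Step k = 1:
  phi_11 = rho(1) = 0.347.
Step k = 2:
  phi_22 = [rho(2) - phi_11 rho(1)] / [1 - phi_11 rho(1)] = [0.0873 - (0.347)(0.347)] / [1 - (0.347)(0.347)]
         = -0.033109 / 0.879591 = -0.037641.
  Update: phi_21 = phi_11 - phi_22 phi_11 = 0.347 - (-0.037641)(0.347) = 0.360062.
Step k = 3:
  phi_33 = [rho(3) - phi_21 rho(2) - phi_22 rho(1)] / [1 - phi_21 rho(1) - phi_22 rho(2)]
    numerator   = -0.3321 - (0.360062)(0.0873) - (-0.037641)(0.347) = -0.35047182
    denominator = 1 - (0.360062)(0.347) - (-0.037641)(0.0873) = 0.87834473
  phi_33 = -0.35047182 / 0.87834473 = -0.399.
Therefore phi_{33} = -0.3990.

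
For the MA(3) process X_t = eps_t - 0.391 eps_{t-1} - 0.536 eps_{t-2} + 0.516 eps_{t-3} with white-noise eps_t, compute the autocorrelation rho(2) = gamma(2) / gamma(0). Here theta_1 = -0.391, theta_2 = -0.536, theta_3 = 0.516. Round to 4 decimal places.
\rho(2) = -0.4323

For an MA(q) process with theta_0 = 1, the autocovariance is
  gamma(k) = sigma^2 * sum_{i=0..q-k} theta_i * theta_{i+k},
and rho(k) = gamma(k) / gamma(0). Sigma^2 cancels.
  numerator   = (1)*(-0.536) + (-0.391)*(0.516) = -0.737756.
  denominator = (1)^2 + (-0.391)^2 + (-0.536)^2 + (0.516)^2 = 1.706433.
  rho(2) = -0.737756 / 1.706433 = -0.4323.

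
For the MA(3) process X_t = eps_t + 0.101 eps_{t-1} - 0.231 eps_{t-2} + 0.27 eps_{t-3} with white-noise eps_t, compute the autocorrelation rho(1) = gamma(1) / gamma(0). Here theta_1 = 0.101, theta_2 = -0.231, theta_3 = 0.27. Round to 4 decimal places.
\rho(1) = 0.0135

For an MA(q) process with theta_0 = 1, the autocovariance is
  gamma(k) = sigma^2 * sum_{i=0..q-k} theta_i * theta_{i+k},
and rho(k) = gamma(k) / gamma(0). Sigma^2 cancels.
  numerator   = (1)*(0.101) + (0.101)*(-0.231) + (-0.231)*(0.27) = 0.015299.
  denominator = (1)^2 + (0.101)^2 + (-0.231)^2 + (0.27)^2 = 1.136462.
  rho(1) = 0.015299 / 1.136462 = 0.0135.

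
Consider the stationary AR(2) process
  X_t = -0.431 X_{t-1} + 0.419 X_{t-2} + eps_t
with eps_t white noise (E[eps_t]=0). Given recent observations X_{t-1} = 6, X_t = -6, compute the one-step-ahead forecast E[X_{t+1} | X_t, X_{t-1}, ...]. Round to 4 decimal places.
E[X_{t+1} \mid \mathcal F_t] = 5.1000

For an AR(p) model X_t = c + sum_i phi_i X_{t-i} + eps_t, the
one-step-ahead conditional mean is
  E[X_{t+1} | X_t, ...] = c + sum_i phi_i X_{t+1-i}.
Substitute known values:
  E[X_{t+1} | ...] = (-0.431) * (-6) + (0.419) * (6)
                   = 5.1000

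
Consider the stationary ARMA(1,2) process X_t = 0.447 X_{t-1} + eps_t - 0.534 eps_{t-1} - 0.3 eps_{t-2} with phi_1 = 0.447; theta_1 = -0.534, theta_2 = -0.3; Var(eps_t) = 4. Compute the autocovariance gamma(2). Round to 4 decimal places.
\gamma(2) = -1.1881

Multiply the model equation by X_{t-k} and take expectations. With theta_0 = psi_0 = 1 and psi_j the MA(infinity) weights, this gives
  gamma(k) - sum_i phi_i gamma(k-i) = c_k,
  c_k = sigma^2 * sum_{j=k..q} theta_j psi_{j-k}   (c_k = 0 for k > q),
using gamma(-m) = gamma(m).
psi-weights needed (psi_j = theta_j + sum_i phi_i psi_{j-i}):
  psi_1 = theta_1 + phi_1 = -0.534 + (0.447) = -0.087
  psi_2 = theta_2 + phi_1 psi_1 = -0.3 + (0.447)(-0.087) = -0.338889
Right-hand sides:
  c_0 = sigma^2 (1 + theta_1 psi_1 + theta_2 psi_2) = 4 * (1 + (-0.534)(-0.087) + (-0.3)(-0.338889)) = 4 * 1.148125 = 4.592499
  c_1 = sigma^2 (theta_1 + theta_2 psi_1) = 4 * (-0.534 + (-0.3)(-0.087)) = -2.0316
  c_2 = sigma^2 theta_2 = 4 * (-0.3) = -1.2
Equations for k = 0 and k = 1 (AR order 1):
  gamma(0) = phi_1 gamma(1) + c_0
  gamma(1) = phi_1 gamma(0) + c_1
Substituting the second into the first: gamma(0) (1 - phi_1^2) = c_0 + phi_1 c_1, so
  gamma(0) = (c_0 + phi_1 c_1) / (1 - phi_1^2) = (4.592499 + (0.447)(-2.0316)) / (1 - (0.447)^2) = 3.684374 / 0.800191 = 4.604368.
  gamma(1) = phi_1 gamma(0) + c_1 = (0.447)(4.604368) + (-2.0316) = 0.026552.
For k = 2: gamma(2) = phi_1 gamma(1) + c_2
  = (0.447)(0.026552) + (-1.2) = -1.188131.
Therefore gamma(2) = -1.1881 (to 4 decimal places).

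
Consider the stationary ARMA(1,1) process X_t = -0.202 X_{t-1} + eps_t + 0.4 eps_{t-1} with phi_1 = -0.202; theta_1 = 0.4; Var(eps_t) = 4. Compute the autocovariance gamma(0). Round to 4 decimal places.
\gamma(0) = 4.1635

Multiply the model equation by X_{t-k} and take expectations. With theta_0 = psi_0 = 1 and psi_j the MA(infinity) weights, this gives
  gamma(k) - sum_i phi_i gamma(k-i) = c_k,
  c_k = sigma^2 * sum_{j=k..q} theta_j psi_{j-k}   (c_k = 0 for k > q),
using gamma(-m) = gamma(m).
psi-weights needed (psi_j = theta_j + sum_i phi_i psi_{j-i}):
  psi_1 = theta_1 + phi_1 = 0.4 + (-0.202) = 0.198
Right-hand sides:
  c_0 = sigma^2 (1 + theta_1 psi_1) = 4 * (1 + (0.4)(0.198)) = 4 * 1.0792 = 4.3168
  c_1 = sigma^2 theta_1 = 4 * (0.4) = 1.6
  c_2 = 0
Equations for k = 0 and k = 1 (AR order 1):
  gamma(0) = phi_1 gamma(1) + c_0
  gamma(1) = phi_1 gamma(0) + c_1
Substituting the second into the first: gamma(0) (1 - phi_1^2) = c_0 + phi_1 c_1, so
  gamma(0) = (c_0 + phi_1 c_1) / (1 - phi_1^2) = (4.3168 + (-0.202)(1.6)) / (1 - (-0.202)^2) = 3.9936 / 0.959196 = 4.163487.
Therefore gamma(0) = 4.1635 (to 4 decimal places).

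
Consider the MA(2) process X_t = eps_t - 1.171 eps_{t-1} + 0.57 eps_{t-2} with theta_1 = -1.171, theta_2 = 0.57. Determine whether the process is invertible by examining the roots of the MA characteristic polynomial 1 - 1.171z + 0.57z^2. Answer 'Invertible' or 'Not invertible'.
\text{Invertible}

The MA(q) characteristic polynomial is P(z) = 1 - 1.171z + 0.57z^2.
Invertibility requires all roots to lie outside the unit circle, i.e. |z| > 1 for every root.
Set 1 + (-1.171) z + (0.57) z^2 = 0, i.e. a z^2 + b z + c = 0 with a = 0.57, b = -1.171, c = 1.
Discriminant D = b^2 - 4ac = (-1.171)^2 - 4*(0.57)*1 = 1.371241 - (2.28) = -0.908759.
D < 0, so the roots are the complex-conjugate pair z = (-b +/- i sqrt(-D)) / (2a) = 1.0272 +/- 0.8362i.
For a conjugate pair |z|^2 = z * conj(z) = (product of roots) = c/a = 1/(0.57) = 1.754386, so |z| = sqrt(1.754386) = 1.3245 for both roots.
Moduli of all roots: 1.3245, 1.3245.
All moduli strictly greater than 1? Yes.
Verdict: Invertible.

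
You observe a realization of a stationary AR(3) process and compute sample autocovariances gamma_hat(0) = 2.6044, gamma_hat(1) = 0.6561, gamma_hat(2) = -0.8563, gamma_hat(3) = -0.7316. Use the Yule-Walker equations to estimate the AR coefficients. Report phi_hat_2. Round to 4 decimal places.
\hat\phi_{2} = -0.3920

The Yule-Walker equations for an AR(p) process read, in matrix form,
  Gamma_p phi = r_p,   with   (Gamma_p)_{ij} = gamma(|i - j|),
                       (r_p)_i = gamma(i),   i,j = 1..p.
Substitute the sample gammas (Toeplitz matrix and right-hand side of size 3):
  Gamma_p = [[2.6044, 0.6561, -0.8563], [0.6561, 2.6044, 0.6561], [-0.8563, 0.6561, 2.6044]]
  r_p     = [0.6561, -0.8563, -0.7316]
Written out (R1..R3):
  (R1) 2.6044 phi_1 + 0.6561 phi_2 - 0.8563 phi_3 = 0.6561
  (R2) 0.6561 phi_1 + 2.6044 phi_2 + 0.6561 phi_3 = -0.8563
  (R3) -0.8563 phi_1 + 0.6561 phi_2 + 2.6044 phi_3 = -0.7316
Gaussian elimination:
  R2 <- R2 - (0.6561/2.6044) R1 = R2 - (0.25192) R1:  2.439115 phi_2 + 0.871819 phi_3 = -1.021585
  R3 <- R3 - (-0.8563/2.6044) R1 = R3 - (-0.32879) R1:  0.871819 phi_2 + 2.322857 phi_3 = -0.515881
  R3 <- R3 - (0.871819/2.439115) R2 = R3 - (0.357432) R2:  2.011241 phi_3 = -0.150734
Back-substitution:
  phi_hat_3 = -0.150734 / 2.011241 = -0.074946
  phi_hat_2 = (-1.021585 - (0.871819)(-0.074946)) / 2.439115 = -0.392046
  phi_hat_1 = (0.6561 - (0.6561)(-0.392046) - (-0.8563)(-0.074946)) / 2.6044 = 0.326043
So phi_hat = [0.3260, -0.3920, -0.0749].
Therefore phi_hat_2 = -0.3920.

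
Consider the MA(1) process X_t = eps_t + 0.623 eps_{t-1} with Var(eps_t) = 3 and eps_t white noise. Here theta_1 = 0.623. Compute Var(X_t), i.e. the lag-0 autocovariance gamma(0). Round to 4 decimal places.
\gamma(0) = 4.1644

For an MA(q) process X_t = eps_t + sum_i theta_i eps_{t-i} with
Var(eps_t) = sigma^2, the variance is
  gamma(0) = sigma^2 * (1 + sum_i theta_i^2).
  sum_i theta_i^2 = (0.623)^2 = 0.388129.
  gamma(0) = 3 * (1 + 0.388129) = 3 * 1.388129 = 4.164387, which rounds to 4.1644.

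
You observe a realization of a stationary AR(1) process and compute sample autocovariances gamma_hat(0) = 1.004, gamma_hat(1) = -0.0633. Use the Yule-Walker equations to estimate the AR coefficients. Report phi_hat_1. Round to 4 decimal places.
\hat\phi_{1} = -0.0630

The Yule-Walker equations for an AR(p) process read, in matrix form,
  Gamma_p phi = r_p,   with   (Gamma_p)_{ij} = gamma(|i - j|),
                       (r_p)_i = gamma(i),   i,j = 1..p.
Substitute the sample gammas (Toeplitz matrix and right-hand side of size 1):
  Gamma_p = [[1.004]]
  r_p     = [-0.0633]
With p = 1 this is the single equation gamma(0) phi_1 = gamma(1):
  phi_hat_1 = gamma(1) / gamma(0) = -0.0633 / 1.004 = -0.0630.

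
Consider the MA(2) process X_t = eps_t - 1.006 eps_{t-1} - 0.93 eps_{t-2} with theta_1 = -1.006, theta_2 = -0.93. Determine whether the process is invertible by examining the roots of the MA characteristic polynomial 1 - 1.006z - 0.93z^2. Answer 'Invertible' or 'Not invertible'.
\text{Not invertible}

The MA(q) characteristic polynomial is P(z) = 1 - 1.006z - 0.93z^2.
Invertibility requires all roots to lie outside the unit circle, i.e. |z| > 1 for every root.
Set 1 + (-1.006) z + (-0.93) z^2 = 0, i.e. a z^2 + b z + c = 0 with a = -0.93, b = -1.006, c = 1.
Discriminant D = b^2 - 4ac = (-1.006)^2 - 4*(-0.93)*1 = 1.012036 - (-3.72) = 4.732036.
D >= 0, so the roots are real: z = (-b +/- sqrt(D)) / (2a) = (1.006 +/- 2.175324) / (-1.86).
  z_1 = (1.006 + 2.175324) / (-1.86) = -1.7104,   |z_1| = 1.7104.
  z_2 = (1.006 - 2.175324) / (-1.86) = 0.6287,   |z_2| = 0.6287.
Moduli of all roots: 1.7104, 0.6287.
All moduli strictly greater than 1? No.
Verdict: Not invertible.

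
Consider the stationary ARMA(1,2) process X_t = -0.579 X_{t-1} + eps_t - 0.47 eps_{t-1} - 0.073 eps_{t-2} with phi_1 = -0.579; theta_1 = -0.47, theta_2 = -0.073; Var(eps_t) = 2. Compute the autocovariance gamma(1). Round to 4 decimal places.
\gamma(1) = -3.7165

Multiply the model equation by X_{t-k} and take expectations. With theta_0 = psi_0 = 1 and psi_j the MA(infinity) weights, this gives
  gamma(k) - sum_i phi_i gamma(k-i) = c_k,
  c_k = sigma^2 * sum_{j=k..q} theta_j psi_{j-k}   (c_k = 0 for k > q),
using gamma(-m) = gamma(m).
psi-weights needed (psi_j = theta_j + sum_i phi_i psi_{j-i}):
  psi_1 = theta_1 + phi_1 = -0.47 + (-0.579) = -1.049
  psi_2 = theta_2 + phi_1 psi_1 = -0.073 + (-0.579)(-1.049) = 0.534371
Right-hand sides:
  c_0 = sigma^2 (1 + theta_1 psi_1 + theta_2 psi_2) = 2 * (1 + (-0.47)(-1.049) + (-0.073)(0.534371)) = 2 * 1.454021 = 2.908042
  c_1 = sigma^2 (theta_1 + theta_2 psi_1) = 2 * (-0.47 + (-0.073)(-1.049)) = -0.786846
  c_2 = sigma^2 theta_2 = 2 * (-0.073) = -0.146
Equations for k = 0 and k = 1 (AR order 1):
  gamma(0) = phi_1 gamma(1) + c_0
  gamma(1) = phi_1 gamma(0) + c_1
Substituting the second into the first: gamma(0) (1 - phi_1^2) = c_0 + phi_1 c_1, so
  gamma(0) = (c_0 + phi_1 c_1) / (1 - phi_1^2) = (2.908042 + (-0.579)(-0.786846)) / (1 - (-0.579)^2) = 3.363626 / 0.664759 = 5.059917.
  gamma(1) = phi_1 gamma(0) + c_1 = (-0.579)(5.059917) + (-0.786846) = -3.716538.
Therefore gamma(1) = -3.7165 (to 4 decimal places).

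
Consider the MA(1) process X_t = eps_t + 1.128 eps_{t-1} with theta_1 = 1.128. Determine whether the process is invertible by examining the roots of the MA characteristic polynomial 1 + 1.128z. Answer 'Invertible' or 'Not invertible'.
\text{Not invertible}

The MA(q) characteristic polynomial is P(z) = 1 + 1.128z.
Invertibility requires all roots to lie outside the unit circle, i.e. |z| > 1 for every root.
This is linear in z: 1 + (1.128) z = 0  =>  z = -1/(1.128) = -0.886525,  |z| = 0.886525.
Moduli of all roots: 0.8865.
All moduli strictly greater than 1? No.
Verdict: Not invertible.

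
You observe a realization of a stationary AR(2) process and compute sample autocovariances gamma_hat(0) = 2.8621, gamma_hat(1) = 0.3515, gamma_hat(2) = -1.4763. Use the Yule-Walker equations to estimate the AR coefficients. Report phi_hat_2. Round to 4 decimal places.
\hat\phi_{2} = -0.5390

The Yule-Walker equations for an AR(p) process read, in matrix form,
  Gamma_p phi = r_p,   with   (Gamma_p)_{ij} = gamma(|i - j|),
                       (r_p)_i = gamma(i),   i,j = 1..p.
Substitute the sample gammas (Toeplitz matrix and right-hand side of size 2):
  Gamma_p = [[2.8621, 0.3515], [0.3515, 2.8621]]
  r_p     = [0.3515, -1.4763]
Written out:
  2.8621 phi_1 + 0.3515 phi_2 = 0.3515
  0.3515 phi_1 + 2.8621 phi_2 = -1.4763
Solve by Cramer's rule:
  det = gamma(0)^2 - gamma(1)^2 = (2.8621)^2 - (0.3515)^2 = 8.19161641 - 0.12355225 = 8.06806416
  phi_hat_1 = [gamma(1) gamma(0) - gamma(1) gamma(2)] / det = [(0.3515)(2.8621) - (0.3515)(-1.4763)] / 8.06806416 = 1.5249476 / 8.06806416 = 0.189
  phi_hat_2 = [gamma(0) gamma(2) - gamma(1)^2] / det = [(2.8621)(-1.4763) - (0.3515)^2] / 8.06806416 = -4.34887048 / 8.06806416 = -0.539
So phi_hat = [0.1890, -0.5390].
Therefore phi_hat_2 = -0.5390.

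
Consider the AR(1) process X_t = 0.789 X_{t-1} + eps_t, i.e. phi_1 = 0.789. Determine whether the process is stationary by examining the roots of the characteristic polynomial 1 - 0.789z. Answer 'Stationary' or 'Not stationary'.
\text{Stationary}

The AR(p) characteristic polynomial is P(z) = 1 - 0.789z.
Stationarity requires all roots to lie outside the unit circle, i.e. |z| > 1 for every root.
This is linear in z: 1 + (-0.789) z = 0  =>  z = -1/(-0.789) = 1.267427,  |z| = 1.267427.
Moduli of all roots: 1.2674.
All moduli strictly greater than 1? Yes.
Verdict: Stationary.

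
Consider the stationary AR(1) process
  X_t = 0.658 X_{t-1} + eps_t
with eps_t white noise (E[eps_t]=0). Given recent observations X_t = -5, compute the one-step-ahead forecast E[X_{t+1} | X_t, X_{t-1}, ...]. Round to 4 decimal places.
E[X_{t+1} \mid \mathcal F_t] = -3.2900

For an AR(p) model X_t = c + sum_i phi_i X_{t-i} + eps_t, the
one-step-ahead conditional mean is
  E[X_{t+1} | X_t, ...] = c + sum_i phi_i X_{t+1-i}.
Substitute known values:
  E[X_{t+1} | ...] = (0.658) * (-5)
                   = -3.2900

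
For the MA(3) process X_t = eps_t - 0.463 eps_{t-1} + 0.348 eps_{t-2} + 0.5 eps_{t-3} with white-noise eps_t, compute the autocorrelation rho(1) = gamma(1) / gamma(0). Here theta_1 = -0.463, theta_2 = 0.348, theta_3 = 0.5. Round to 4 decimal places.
\rho(1) = -0.2839

For an MA(q) process with theta_0 = 1, the autocovariance is
  gamma(k) = sigma^2 * sum_{i=0..q-k} theta_i * theta_{i+k},
and rho(k) = gamma(k) / gamma(0). Sigma^2 cancels.
  numerator   = (1)*(-0.463) + (-0.463)*(0.348) + (0.348)*(0.5) = -0.450124.
  denominator = (1)^2 + (-0.463)^2 + (0.348)^2 + (0.5)^2 = 1.585473.
  rho(1) = -0.450124 / 1.585473 = -0.2839.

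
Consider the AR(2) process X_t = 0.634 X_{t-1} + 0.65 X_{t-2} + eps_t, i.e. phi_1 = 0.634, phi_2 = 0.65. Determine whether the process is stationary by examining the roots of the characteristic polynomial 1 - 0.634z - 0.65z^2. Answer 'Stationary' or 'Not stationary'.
\text{Not stationary}

The AR(p) characteristic polynomial is P(z) = 1 - 0.634z - 0.65z^2.
Stationarity requires all roots to lie outside the unit circle, i.e. |z| > 1 for every root.
Set 1 + (-0.634) z + (-0.65) z^2 = 0, i.e. a z^2 + b z + c = 0 with a = -0.65, b = -0.634, c = 1.
Discriminant D = b^2 - 4ac = (-0.634)^2 - 4*(-0.65)*1 = 0.401956 - (-2.6) = 3.001956.
D >= 0, so the roots are real: z = (-b +/- sqrt(D)) / (2a) = (0.634 +/- 1.732615) / (-1.3).
  z_1 = (0.634 + 1.732615) / (-1.3) = -1.8205,   |z_1| = 1.8205.
  z_2 = (0.634 - 1.732615) / (-1.3) = 0.8451,   |z_2| = 0.8451.
Moduli of all roots: 1.8205, 0.8451.
All moduli strictly greater than 1? No.
Verdict: Not stationary.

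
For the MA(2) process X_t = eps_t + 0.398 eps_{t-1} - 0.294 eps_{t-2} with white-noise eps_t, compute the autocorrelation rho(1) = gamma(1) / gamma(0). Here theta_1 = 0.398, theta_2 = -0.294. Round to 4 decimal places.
\rho(1) = 0.2257

For an MA(q) process with theta_0 = 1, the autocovariance is
  gamma(k) = sigma^2 * sum_{i=0..q-k} theta_i * theta_{i+k},
and rho(k) = gamma(k) / gamma(0). Sigma^2 cancels.
  numerator   = (1)*(0.398) + (0.398)*(-0.294) = 0.280988.
  denominator = (1)^2 + (0.398)^2 + (-0.294)^2 = 1.24484.
  rho(1) = 0.280988 / 1.24484 = 0.2257.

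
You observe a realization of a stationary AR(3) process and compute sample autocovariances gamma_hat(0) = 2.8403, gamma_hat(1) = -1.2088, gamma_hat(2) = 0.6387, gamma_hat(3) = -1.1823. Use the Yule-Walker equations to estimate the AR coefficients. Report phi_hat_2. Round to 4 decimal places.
\hat\phi_{2} = -0.0960

The Yule-Walker equations for an AR(p) process read, in matrix form,
  Gamma_p phi = r_p,   with   (Gamma_p)_{ij} = gamma(|i - j|),
                       (r_p)_i = gamma(i),   i,j = 1..p.
Substitute the sample gammas (Toeplitz matrix and right-hand side of size 3):
  Gamma_p = [[2.8403, -1.2088, 0.6387], [-1.2088, 2.8403, -1.2088], [0.6387, -1.2088, 2.8403]]
  r_p     = [-1.2088, 0.6387, -1.1823]
Written out (R1..R3):
  (R1) 2.8403 phi_1 - 1.2088 phi_2 + 0.6387 phi_3 = -1.2088
  (R2) -1.2088 phi_1 + 2.8403 phi_2 - 1.2088 phi_3 = 0.6387
  (R3) 0.6387 phi_1 - 1.2088 phi_2 + 2.8403 phi_3 = -1.1823
Gaussian elimination:
  R2 <- R2 - (-1.2088/2.8403) R1 = R2 - (-0.425589) R1:  2.325848 phi_2 - 0.936976 phi_3 = 0.124248
  R3 <- R3 - (0.6387/2.8403) R1 = R3 - (0.224871) R1:  -0.936976 phi_2 + 2.696675 phi_3 = -0.910476
  R3 <- R3 - (-0.936976/2.325848) R2 = R3 - (-0.402854) R2:  2.319211 phi_3 = -0.860423
Back-substitution:
  phi_hat_3 = -0.860423 / 2.319211 = -0.370998
  phi_hat_2 = (0.124248 - (-0.936976)(-0.370998)) / 2.325848 = -0.096037
  phi_hat_1 = (-1.2088 - (-1.2088)(-0.096037) - (0.6387)(-0.370998)) / 2.8403 = -0.383035
So phi_hat = [-0.3830, -0.0960, -0.3710].
Therefore phi_hat_2 = -0.0960.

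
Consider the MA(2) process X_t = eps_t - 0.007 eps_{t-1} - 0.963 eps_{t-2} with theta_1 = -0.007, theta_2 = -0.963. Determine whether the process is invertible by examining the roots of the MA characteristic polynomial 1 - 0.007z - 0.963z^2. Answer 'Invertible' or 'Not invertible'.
\text{Invertible}

The MA(q) characteristic polynomial is P(z) = 1 - 0.007z - 0.963z^2.
Invertibility requires all roots to lie outside the unit circle, i.e. |z| > 1 for every root.
Set 1 + (-0.007) z + (-0.963) z^2 = 0, i.e. a z^2 + b z + c = 0 with a = -0.963, b = -0.007, c = 1.
Discriminant D = b^2 - 4ac = (-0.007)^2 - 4*(-0.963)*1 = 0.000049 - (-3.852) = 3.852049.
D >= 0, so the roots are real: z = (-b +/- sqrt(D)) / (2a) = (0.007 +/- 1.962664) / (-1.926).
  z_1 = (0.007 + 1.962664) / (-1.926) = -1.0227,   |z_1| = 1.0227.
  z_2 = (0.007 - 1.962664) / (-1.926) = 1.0154,   |z_2| = 1.0154.
Moduli of all roots: 1.0227, 1.0154.
All moduli strictly greater than 1? Yes.
Verdict: Invertible.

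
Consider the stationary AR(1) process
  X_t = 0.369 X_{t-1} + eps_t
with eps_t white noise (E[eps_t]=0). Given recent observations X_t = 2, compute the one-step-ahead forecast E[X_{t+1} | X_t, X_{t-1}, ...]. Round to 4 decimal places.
E[X_{t+1} \mid \mathcal F_t] = 0.7380

For an AR(p) model X_t = c + sum_i phi_i X_{t-i} + eps_t, the
one-step-ahead conditional mean is
  E[X_{t+1} | X_t, ...] = c + sum_i phi_i X_{t+1-i}.
Substitute known values:
  E[X_{t+1} | ...] = (0.369) * (2)
                   = 0.7380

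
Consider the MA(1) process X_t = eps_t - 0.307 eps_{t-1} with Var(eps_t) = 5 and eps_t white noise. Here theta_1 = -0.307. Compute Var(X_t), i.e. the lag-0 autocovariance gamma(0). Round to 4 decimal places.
\gamma(0) = 5.4712

For an MA(q) process X_t = eps_t + sum_i theta_i eps_{t-i} with
Var(eps_t) = sigma^2, the variance is
  gamma(0) = sigma^2 * (1 + sum_i theta_i^2).
  sum_i theta_i^2 = (-0.307)^2 = 0.094249.
  gamma(0) = 5 * (1 + 0.094249) = 5 * 1.094249 = 5.471245, which rounds to 5.4712.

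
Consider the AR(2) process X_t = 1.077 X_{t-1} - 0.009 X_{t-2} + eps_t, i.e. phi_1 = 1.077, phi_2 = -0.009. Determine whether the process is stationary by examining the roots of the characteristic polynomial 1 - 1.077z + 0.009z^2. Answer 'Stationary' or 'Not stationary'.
\text{Not stationary}

The AR(p) characteristic polynomial is P(z) = 1 - 1.077z + 0.009z^2.
Stationarity requires all roots to lie outside the unit circle, i.e. |z| > 1 for every root.
Set 1 + (-1.077) z + (0.009) z^2 = 0, i.e. a z^2 + b z + c = 0 with a = 0.009, b = -1.077, c = 1.
Discriminant D = b^2 - 4ac = (-1.077)^2 - 4*(0.009)*1 = 1.159929 - (0.036) = 1.123929.
D >= 0, so the roots are real: z = (-b +/- sqrt(D)) / (2a) = (1.077 +/- 1.060155) / (0.018).
  z_1 = (1.077 + 1.060155) / (0.018) = 118.7308,   |z_1| = 118.7308.
  z_2 = (1.077 - 1.060155) / (0.018) = 0.9358,   |z_2| = 0.9358.
Moduli of all roots: 118.7308, 0.9358.
All moduli strictly greater than 1? No.
Verdict: Not stationary.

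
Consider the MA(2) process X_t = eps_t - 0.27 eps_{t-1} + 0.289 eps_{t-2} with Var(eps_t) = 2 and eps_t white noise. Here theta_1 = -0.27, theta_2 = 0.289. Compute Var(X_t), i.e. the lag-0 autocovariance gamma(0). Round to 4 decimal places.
\gamma(0) = 2.3128

For an MA(q) process X_t = eps_t + sum_i theta_i eps_{t-i} with
Var(eps_t) = sigma^2, the variance is
  gamma(0) = sigma^2 * (1 + sum_i theta_i^2).
  sum_i theta_i^2 = (-0.27)^2 + (0.289)^2 = 0.0729 + 0.083521 = 0.156421.
  gamma(0) = 2 * (1 + 0.156421) = 2 * 1.156421 = 2.312842, which rounds to 2.3128.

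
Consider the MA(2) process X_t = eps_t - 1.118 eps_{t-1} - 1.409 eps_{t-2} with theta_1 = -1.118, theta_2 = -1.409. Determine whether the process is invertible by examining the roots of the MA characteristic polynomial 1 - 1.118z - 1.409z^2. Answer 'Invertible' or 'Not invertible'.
\text{Not invertible}

The MA(q) characteristic polynomial is P(z) = 1 - 1.118z - 1.409z^2.
Invertibility requires all roots to lie outside the unit circle, i.e. |z| > 1 for every root.
Set 1 + (-1.118) z + (-1.409) z^2 = 0, i.e. a z^2 + b z + c = 0 with a = -1.409, b = -1.118, c = 1.
Discriminant D = b^2 - 4ac = (-1.118)^2 - 4*(-1.409)*1 = 1.249924 - (-5.636) = 6.885924.
D >= 0, so the roots are real: z = (-b +/- sqrt(D)) / (2a) = (1.118 +/- 2.624104) / (-2.818).
  z_1 = (1.118 + 2.624104) / (-2.818) = -1.3279,   |z_1| = 1.3279.
  z_2 = (1.118 - 2.624104) / (-2.818) = 0.5345,   |z_2| = 0.5345.
Moduli of all roots: 1.3279, 0.5345.
All moduli strictly greater than 1? No.
Verdict: Not invertible.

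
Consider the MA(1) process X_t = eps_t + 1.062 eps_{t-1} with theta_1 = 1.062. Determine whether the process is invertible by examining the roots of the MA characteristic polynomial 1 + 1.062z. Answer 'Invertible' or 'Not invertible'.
\text{Not invertible}

The MA(q) characteristic polynomial is P(z) = 1 + 1.062z.
Invertibility requires all roots to lie outside the unit circle, i.e. |z| > 1 for every root.
This is linear in z: 1 + (1.062) z = 0  =>  z = -1/(1.062) = -0.94162,  |z| = 0.94162.
Moduli of all roots: 0.9416.
All moduli strictly greater than 1? No.
Verdict: Not invertible.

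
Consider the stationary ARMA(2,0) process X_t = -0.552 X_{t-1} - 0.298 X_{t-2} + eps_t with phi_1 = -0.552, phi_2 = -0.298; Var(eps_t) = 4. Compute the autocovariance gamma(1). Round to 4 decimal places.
\gamma(1) = -2.2790

Multiply the model equation by X_{t-k} and take expectations. With theta_0 = psi_0 = 1 and psi_j the MA(infinity) weights, this gives
  gamma(k) - sum_i phi_i gamma(k-i) = c_k,
  c_k = sigma^2 * sum_{j=k..q} theta_j psi_{j-k}   (c_k = 0 for k > q),
using gamma(-m) = gamma(m).
Pure AR (q = 0): c_0 = sigma^2 = 4, c_k = 0 for k >= 1.
Equations for k = 0, 1, 2 (AR order 2, c_2 = 0):
  (E0) gamma(0) = phi_1 gamma(1) + phi_2 gamma(2) + c_0
  (E1) gamma(1) = phi_1 gamma(0) + phi_2 gamma(1) + c_1
  (E2) gamma(2) = phi_1 gamma(1) + phi_2 gamma(0)
From (E1): gamma(1) = A gamma(0) + B with
  A = phi_1 / (1 - phi_2) = -0.552 / 1.298 = -0.42527,   B = c_1 / (1 - phi_2) = 0 / 1.298 = 0.
Insert (E2) into (E0): gamma(0) (1 - phi_2^2) = phi_1 (1 + phi_2) gamma(1) + c_0.
  phi_1 (1 + phi_2) = (-0.552)(0.702) = -0.387504,   1 - phi_2^2 = 0.911196.
Replace gamma(1) by A gamma(0) + B and collect gamma(0):
  gamma(0) [0.911196 - (-0.387504)(-0.42527)] = c_0 = 4
  gamma(0) * 0.746402 = 4
  gamma(0) = 4 / 0.746402 = 5.35904.
  gamma(1) = A gamma(0) = (-0.42527)(5.35904) = -2.279037.
Therefore gamma(1) = -2.2790 (to 4 decimal places).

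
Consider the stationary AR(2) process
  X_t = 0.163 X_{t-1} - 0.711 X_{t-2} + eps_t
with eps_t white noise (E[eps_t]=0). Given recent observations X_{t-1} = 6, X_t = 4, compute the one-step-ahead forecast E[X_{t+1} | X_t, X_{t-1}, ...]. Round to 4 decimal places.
E[X_{t+1} \mid \mathcal F_t] = -3.6140

For an AR(p) model X_t = c + sum_i phi_i X_{t-i} + eps_t, the
one-step-ahead conditional mean is
  E[X_{t+1} | X_t, ...] = c + sum_i phi_i X_{t+1-i}.
Substitute known values:
  E[X_{t+1} | ...] = (0.163) * (4) + (-0.711) * (6)
                   = -3.6140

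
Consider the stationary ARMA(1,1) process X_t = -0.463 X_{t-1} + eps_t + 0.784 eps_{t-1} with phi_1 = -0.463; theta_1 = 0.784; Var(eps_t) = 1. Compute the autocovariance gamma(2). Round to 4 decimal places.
\gamma(2) = -0.1205

Multiply the model equation by X_{t-k} and take expectations. With theta_0 = psi_0 = 1 and psi_j the MA(infinity) weights, this gives
  gamma(k) - sum_i phi_i gamma(k-i) = c_k,
  c_k = sigma^2 * sum_{j=k..q} theta_j psi_{j-k}   (c_k = 0 for k > q),
using gamma(-m) = gamma(m).
psi-weights needed (psi_j = theta_j + sum_i phi_i psi_{j-i}):
  psi_1 = theta_1 + phi_1 = 0.784 + (-0.463) = 0.321
Right-hand sides:
  c_0 = sigma^2 (1 + theta_1 psi_1) = 1 * (1 + (0.784)(0.321)) = 1 * 1.251664 = 1.251664
  c_1 = sigma^2 theta_1 = 1 * (0.784) = 0.784
  c_2 = 0
Equations for k = 0 and k = 1 (AR order 1):
  gamma(0) = phi_1 gamma(1) + c_0
  gamma(1) = phi_1 gamma(0) + c_1
Substituting the second into the first: gamma(0) (1 - phi_1^2) = c_0 + phi_1 c_1, so
  gamma(0) = (c_0 + phi_1 c_1) / (1 - phi_1^2) = (1.251664 + (-0.463)(0.784)) / (1 - (-0.463)^2) = 0.888672 / 0.785631 = 1.131157.
  gamma(1) = phi_1 gamma(0) + c_1 = (-0.463)(1.131157) + (0.784) = 0.260274.
For k = 2 (> q): gamma(2) = phi_1 gamma(1) = (-0.463)(0.260274) = -0.120507.
Therefore gamma(2) = -0.1205 (to 4 decimal places).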